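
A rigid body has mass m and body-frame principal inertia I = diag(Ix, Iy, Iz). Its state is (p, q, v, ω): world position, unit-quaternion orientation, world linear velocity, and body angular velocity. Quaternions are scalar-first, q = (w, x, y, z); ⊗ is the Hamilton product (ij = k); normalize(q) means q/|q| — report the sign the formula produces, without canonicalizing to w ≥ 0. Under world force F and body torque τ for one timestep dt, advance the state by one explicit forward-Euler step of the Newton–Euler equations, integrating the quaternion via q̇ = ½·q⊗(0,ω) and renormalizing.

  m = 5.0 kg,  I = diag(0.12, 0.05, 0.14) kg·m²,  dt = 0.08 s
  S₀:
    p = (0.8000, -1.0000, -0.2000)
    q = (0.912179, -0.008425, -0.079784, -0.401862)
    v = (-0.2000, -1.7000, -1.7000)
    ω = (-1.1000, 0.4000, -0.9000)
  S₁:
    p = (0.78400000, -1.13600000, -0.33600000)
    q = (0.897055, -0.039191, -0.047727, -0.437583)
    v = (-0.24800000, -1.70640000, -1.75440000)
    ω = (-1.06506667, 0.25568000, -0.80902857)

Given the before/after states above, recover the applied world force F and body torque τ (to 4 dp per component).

F = (-3.0000, -0.4000, -3.4000)
τ = (0.0200, -0.1100, 0.1900)

rate change Δω = (0.03493333, -0.14432000, 0.09097143)
I·α + gyro = (0.0200, -0.1100, 0.1900)
velocity change Δv = (-0.04800000, -0.00640000, -0.05440000)
m·(v₁−v₀)/dt = (-3.0000, -0.4000, -3.4000)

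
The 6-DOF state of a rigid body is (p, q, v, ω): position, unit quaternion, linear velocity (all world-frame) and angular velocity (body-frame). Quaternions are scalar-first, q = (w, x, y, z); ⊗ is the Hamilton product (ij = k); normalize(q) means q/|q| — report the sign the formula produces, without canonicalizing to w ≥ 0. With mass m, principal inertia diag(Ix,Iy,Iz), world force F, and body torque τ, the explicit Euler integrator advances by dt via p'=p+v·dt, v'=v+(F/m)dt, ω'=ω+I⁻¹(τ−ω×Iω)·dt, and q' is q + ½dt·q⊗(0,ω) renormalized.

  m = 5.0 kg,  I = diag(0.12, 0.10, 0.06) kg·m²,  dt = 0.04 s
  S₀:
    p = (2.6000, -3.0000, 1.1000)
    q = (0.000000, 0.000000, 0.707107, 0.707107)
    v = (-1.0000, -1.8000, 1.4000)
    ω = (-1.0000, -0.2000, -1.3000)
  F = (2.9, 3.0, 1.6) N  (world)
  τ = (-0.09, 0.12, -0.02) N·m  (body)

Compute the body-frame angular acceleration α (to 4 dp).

α = (-0.6633, 0.4200, -0.2667)

gyro term ω×Iω = (-0.0104, 0.0780, -0.0040)
α = I⁻¹(τ − ω×Iω) = (-0.6633, 0.4200, -0.2667)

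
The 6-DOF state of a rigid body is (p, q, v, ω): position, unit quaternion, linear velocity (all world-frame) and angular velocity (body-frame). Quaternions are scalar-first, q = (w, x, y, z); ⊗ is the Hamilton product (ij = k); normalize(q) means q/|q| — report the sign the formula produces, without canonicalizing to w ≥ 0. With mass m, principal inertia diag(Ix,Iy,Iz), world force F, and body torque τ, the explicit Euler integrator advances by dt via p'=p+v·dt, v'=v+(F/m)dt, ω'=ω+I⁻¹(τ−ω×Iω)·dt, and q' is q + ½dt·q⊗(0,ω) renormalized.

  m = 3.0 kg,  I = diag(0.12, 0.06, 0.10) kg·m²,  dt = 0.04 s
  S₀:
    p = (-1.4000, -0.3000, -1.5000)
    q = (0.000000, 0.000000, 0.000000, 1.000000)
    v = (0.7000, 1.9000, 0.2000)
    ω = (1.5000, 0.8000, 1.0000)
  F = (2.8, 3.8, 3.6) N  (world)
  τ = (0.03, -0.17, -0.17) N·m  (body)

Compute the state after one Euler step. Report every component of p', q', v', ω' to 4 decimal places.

angular accel α = (-0.0167, -3.3333, -0.9800)
new body rate ω' = (1.4993, 0.6667, 0.9608)
q⊗(0,ω) = (-1.0000000, -0.8000000, 1.5000000, 0.0000000)
q + ½dt·q⊗(0,ω), renormalized = (-0.0200, -0.0160, 0.0300, 0.9992)
p + v·dt = (-1.3720, -0.2240, -1.4920)
new velocity v' = (0.7373, 1.9507, 0.2480)

p' = (-1.3720, -0.2240, -1.4920)
q' = (-0.0200, -0.0160, 0.0300, 0.9992)
v' = (0.7373, 1.9507, 0.2480)
ω' = (1.4993, 0.6667, 0.9608)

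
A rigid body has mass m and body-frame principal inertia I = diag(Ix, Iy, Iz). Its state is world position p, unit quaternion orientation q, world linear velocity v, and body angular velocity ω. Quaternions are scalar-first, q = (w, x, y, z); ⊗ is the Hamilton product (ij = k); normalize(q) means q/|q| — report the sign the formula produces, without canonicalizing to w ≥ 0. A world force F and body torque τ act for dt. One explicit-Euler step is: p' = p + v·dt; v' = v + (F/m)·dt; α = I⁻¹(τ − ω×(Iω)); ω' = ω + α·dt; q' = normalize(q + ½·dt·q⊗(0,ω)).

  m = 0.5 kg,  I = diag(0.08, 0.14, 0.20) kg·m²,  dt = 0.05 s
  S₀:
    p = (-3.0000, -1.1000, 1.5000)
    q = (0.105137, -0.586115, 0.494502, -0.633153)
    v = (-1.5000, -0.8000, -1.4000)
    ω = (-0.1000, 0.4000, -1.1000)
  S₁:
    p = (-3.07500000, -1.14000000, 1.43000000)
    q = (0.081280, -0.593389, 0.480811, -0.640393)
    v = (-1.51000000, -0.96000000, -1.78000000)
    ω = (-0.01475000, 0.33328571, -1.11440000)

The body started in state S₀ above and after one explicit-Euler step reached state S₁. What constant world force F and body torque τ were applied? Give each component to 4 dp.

ω₁ − ω₀ = (0.08525000, -0.06671429, -0.01440000)
I·α + gyro = (0.1100, -0.2000, -0.0600)
Δv = v₁−v₀ = (-0.01000000, -0.16000000, -0.38000000)
applied force F = (-0.1000, -1.6000, -3.8000)

F = (-0.1000, -1.6000, -3.8000)
τ = (0.1100, -0.2000, -0.0600)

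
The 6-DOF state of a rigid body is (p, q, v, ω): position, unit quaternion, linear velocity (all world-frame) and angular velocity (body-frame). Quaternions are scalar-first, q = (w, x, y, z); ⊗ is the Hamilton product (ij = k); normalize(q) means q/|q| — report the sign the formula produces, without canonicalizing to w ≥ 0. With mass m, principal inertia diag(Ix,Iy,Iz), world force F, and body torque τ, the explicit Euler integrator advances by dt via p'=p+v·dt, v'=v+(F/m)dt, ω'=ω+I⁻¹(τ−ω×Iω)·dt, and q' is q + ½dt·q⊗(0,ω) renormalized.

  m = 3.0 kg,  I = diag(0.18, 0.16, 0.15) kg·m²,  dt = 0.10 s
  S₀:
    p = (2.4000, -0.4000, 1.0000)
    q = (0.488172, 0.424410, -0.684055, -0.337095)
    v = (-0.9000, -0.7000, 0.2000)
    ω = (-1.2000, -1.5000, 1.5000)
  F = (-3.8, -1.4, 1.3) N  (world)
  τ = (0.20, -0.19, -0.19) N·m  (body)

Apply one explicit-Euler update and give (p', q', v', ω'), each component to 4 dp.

α = I⁻¹(τ − ω×Iω) = (0.9861, -0.8500, -1.0267)
new body rate ω' = (-1.1014, -1.5850, 1.3973)
Hamilton product q⊗(0,ω) = (-0.0111480, -2.1175314, -0.9643590, -0.7252230)
updated quaternion q' = (0.4840, 0.3162, -0.7269, -0.3706)
a = F/m = (-1.2667, -0.4667, 0.4333)
new position p' = (2.3100, -0.4700, 1.0200)
v + (F/m)dt = (-1.0267, -0.7467, 0.2433)

p' = (2.3100, -0.4700, 1.0200)
q' = (0.4840, 0.3162, -0.7269, -0.3706)
v' = (-1.0267, -0.7467, 0.2433)
ω' = (-1.1014, -1.5850, 1.3973)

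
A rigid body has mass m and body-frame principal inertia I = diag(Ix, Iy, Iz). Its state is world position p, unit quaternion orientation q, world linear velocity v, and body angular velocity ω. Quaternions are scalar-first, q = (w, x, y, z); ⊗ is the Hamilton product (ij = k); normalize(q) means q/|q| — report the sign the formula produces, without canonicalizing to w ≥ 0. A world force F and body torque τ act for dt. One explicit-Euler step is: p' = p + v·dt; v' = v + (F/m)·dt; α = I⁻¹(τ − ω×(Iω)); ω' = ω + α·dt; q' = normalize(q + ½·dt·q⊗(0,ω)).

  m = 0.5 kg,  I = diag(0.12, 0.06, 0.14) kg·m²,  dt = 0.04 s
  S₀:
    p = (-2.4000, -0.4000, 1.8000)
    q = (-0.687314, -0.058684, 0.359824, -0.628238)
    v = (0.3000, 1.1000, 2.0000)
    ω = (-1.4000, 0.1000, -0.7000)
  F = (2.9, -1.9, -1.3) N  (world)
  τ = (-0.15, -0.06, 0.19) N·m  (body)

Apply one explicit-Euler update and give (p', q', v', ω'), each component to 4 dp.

p' = p + v·dt = (-2.3880, -0.3560, 1.8800)
v + (F/m)dt = (0.5320, 0.9480, 1.8960)
ω×(Iω) gyroscopic = (-0.0056, -0.0196, 0.0084)
α = I⁻¹(τ − ω×Iω) = (-1.2033, -0.6733, 1.2971)
new body rate ω' = (-1.4481, 0.0731, -0.6481)
q⊗(0,ω) = (-0.5579066, 0.7731866, 0.7697230, 0.9790050)
q' = normalize(q + ½dt·q⊗(0,ω)) = (-0.6981, -0.0432, 0.3750, -0.6084)

p' = (-2.3880, -0.3560, 1.8800)
q' = (-0.6981, -0.0432, 0.3750, -0.6084)
v' = (0.5320, 0.9480, 1.8960)
ω' = (-1.4481, 0.0731, -0.6481)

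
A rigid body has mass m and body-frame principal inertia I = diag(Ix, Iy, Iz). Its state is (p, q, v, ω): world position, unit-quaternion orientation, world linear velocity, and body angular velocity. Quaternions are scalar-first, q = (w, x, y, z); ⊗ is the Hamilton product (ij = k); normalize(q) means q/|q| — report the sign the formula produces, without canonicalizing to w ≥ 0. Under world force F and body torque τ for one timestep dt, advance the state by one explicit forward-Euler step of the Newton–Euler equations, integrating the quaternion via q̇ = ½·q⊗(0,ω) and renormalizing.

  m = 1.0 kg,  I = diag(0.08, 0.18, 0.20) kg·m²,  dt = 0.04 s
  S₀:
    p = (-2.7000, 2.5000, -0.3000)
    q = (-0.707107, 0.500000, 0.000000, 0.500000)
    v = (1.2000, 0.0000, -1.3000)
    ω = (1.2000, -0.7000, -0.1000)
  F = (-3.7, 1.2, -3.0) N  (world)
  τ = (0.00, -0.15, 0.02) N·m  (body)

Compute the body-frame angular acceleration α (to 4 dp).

α = (-0.0175, -0.9133, 0.5200)

ω×(Iω) gyroscopic = (0.0014, 0.0144, -0.0840)
angular accel α = (-0.0175, -0.9133, 0.5200)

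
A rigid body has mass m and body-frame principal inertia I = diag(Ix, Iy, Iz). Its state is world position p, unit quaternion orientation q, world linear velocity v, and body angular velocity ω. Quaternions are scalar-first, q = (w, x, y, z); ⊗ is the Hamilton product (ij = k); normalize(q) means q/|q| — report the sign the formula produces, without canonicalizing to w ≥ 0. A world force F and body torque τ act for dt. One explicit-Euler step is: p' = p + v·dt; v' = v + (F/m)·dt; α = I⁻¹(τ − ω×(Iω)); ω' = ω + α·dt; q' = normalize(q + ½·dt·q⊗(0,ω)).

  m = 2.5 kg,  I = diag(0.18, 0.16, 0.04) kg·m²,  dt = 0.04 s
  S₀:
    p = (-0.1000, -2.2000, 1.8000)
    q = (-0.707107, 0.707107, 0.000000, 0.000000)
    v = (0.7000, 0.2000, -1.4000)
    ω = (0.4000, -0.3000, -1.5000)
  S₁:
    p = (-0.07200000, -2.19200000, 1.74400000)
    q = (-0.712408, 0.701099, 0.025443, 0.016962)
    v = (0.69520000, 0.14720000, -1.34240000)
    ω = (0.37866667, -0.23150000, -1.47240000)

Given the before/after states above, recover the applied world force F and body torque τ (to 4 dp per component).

ω₁ − ω₀ = (-0.02133333, 0.06850000, 0.02760000)
τ = I·(Δω/dt) + ω₀×(Iω₀) = (-0.1500, 0.1900, 0.0300)
Δv = v₁−v₀ = (-0.00480000, -0.05280000, 0.05760000)
F = m·Δv/dt = (-0.3000, -3.3000, 3.6000)

F = (-0.3000, -3.3000, 3.6000)
τ = (-0.1500, 0.1900, 0.0300)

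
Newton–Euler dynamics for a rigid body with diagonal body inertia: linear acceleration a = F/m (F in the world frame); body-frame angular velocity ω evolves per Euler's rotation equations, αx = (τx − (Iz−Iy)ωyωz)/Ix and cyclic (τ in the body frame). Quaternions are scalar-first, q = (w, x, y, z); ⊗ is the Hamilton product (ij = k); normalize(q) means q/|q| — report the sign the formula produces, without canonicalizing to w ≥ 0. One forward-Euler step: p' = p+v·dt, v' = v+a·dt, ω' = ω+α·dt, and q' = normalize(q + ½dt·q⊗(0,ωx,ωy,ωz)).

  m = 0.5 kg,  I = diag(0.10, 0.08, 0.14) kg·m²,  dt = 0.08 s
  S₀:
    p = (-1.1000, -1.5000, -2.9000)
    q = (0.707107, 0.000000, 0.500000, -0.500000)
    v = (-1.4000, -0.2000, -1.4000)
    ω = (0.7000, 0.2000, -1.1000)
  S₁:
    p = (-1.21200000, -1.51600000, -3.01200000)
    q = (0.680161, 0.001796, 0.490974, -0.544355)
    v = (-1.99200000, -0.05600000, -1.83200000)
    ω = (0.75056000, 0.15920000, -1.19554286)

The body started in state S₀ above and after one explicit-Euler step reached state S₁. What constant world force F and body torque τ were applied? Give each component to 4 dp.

F = (-3.7000, 0.9000, -2.7000)
τ = (0.0500, -0.0100, -0.1700)

ω₁ − ω₀ = (0.05056000, -0.04080000, -0.09554286)
ω₀×(Iω₀) = (-0.0132, 0.0308, -0.0028)
τ = I·(Δω/dt) + ω₀×(Iω₀) = (0.0500, -0.0100, -0.1700)
v₁ − v₀ = (-0.59200000, 0.14400000, -0.43200000)
m·(v₁−v₀)/dt = (-3.7000, 0.9000, -2.7000)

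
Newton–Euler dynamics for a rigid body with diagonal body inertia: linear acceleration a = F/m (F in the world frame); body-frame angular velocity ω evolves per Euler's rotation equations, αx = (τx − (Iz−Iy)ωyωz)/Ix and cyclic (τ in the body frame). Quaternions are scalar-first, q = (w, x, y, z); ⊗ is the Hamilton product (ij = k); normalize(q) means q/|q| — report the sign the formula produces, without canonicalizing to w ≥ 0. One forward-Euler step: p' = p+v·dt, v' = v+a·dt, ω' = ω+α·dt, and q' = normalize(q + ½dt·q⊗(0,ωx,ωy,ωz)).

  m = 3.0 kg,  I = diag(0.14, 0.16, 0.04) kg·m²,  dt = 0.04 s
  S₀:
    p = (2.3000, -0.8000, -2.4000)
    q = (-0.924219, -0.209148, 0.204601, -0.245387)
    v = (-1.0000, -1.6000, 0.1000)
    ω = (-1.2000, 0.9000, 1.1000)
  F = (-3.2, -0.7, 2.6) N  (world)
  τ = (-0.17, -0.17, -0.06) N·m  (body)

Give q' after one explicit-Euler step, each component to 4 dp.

Hamilton product q⊗(0,ω) = (-0.1651928, 1.5549722, -0.3072699, -0.9593529)
updated quaternion q' = (-0.9269, -0.1779, 0.1983, -0.2644)

q' = (-0.9269, -0.1779, 0.1983, -0.2644)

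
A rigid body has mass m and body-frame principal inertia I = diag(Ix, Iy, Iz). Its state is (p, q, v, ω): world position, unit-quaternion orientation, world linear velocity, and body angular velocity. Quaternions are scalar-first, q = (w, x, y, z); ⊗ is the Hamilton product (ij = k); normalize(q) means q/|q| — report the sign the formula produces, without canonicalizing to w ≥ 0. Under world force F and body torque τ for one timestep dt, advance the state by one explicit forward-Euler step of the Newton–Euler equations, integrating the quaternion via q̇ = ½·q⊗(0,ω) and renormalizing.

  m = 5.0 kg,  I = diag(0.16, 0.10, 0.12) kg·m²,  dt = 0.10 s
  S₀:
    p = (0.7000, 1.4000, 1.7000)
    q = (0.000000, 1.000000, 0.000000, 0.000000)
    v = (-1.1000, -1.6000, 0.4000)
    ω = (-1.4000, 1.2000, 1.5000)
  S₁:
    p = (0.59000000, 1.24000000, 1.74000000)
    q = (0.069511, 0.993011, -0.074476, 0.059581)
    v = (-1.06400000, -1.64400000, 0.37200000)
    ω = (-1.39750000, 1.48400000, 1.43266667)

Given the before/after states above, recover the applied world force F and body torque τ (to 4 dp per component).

F = (1.8000, -2.2000, -1.4000)
τ = (0.0400, 0.2000, 0.0200)

rate change Δω = (0.00250000, 0.28400000, -0.06733333)
precession coupling = (0.0360, -0.0840, 0.1008)
τ = I·(Δω/dt) + ω₀×(Iω₀) = (0.0400, 0.2000, 0.0200)
v₁ − v₀ = (0.03600000, -0.04400000, -0.02800000)
m·(v₁−v₀)/dt = (1.8000, -2.2000, -1.4000)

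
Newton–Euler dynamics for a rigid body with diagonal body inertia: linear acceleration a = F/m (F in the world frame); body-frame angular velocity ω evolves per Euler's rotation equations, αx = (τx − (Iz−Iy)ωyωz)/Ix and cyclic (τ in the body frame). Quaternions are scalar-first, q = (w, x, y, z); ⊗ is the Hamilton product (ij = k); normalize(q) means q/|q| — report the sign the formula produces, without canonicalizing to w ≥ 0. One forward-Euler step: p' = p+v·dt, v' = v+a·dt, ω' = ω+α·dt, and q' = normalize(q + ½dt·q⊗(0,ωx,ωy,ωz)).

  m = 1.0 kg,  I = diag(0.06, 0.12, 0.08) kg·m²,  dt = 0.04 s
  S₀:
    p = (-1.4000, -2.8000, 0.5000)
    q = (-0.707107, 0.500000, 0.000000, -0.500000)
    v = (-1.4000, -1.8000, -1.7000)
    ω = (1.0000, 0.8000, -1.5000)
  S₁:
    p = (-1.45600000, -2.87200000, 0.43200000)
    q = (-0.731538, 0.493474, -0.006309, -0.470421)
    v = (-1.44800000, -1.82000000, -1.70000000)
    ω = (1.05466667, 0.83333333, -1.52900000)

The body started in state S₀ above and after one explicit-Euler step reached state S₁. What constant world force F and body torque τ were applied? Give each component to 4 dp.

rate change Δω = (0.05466667, 0.03333333, -0.02900000)
ω₀×(Iω₀) = (0.0480, 0.0300, 0.0480)
I·α + gyro = (0.1300, 0.1300, -0.0100)
velocity change Δv = (-0.04800000, -0.02000000, 0.00000000)
F = m·Δv/dt = (-1.2000, -0.5000, 0.0000)

F = (-1.2000, -0.5000, 0.0000)
τ = (0.1300, 0.1300, -0.0100)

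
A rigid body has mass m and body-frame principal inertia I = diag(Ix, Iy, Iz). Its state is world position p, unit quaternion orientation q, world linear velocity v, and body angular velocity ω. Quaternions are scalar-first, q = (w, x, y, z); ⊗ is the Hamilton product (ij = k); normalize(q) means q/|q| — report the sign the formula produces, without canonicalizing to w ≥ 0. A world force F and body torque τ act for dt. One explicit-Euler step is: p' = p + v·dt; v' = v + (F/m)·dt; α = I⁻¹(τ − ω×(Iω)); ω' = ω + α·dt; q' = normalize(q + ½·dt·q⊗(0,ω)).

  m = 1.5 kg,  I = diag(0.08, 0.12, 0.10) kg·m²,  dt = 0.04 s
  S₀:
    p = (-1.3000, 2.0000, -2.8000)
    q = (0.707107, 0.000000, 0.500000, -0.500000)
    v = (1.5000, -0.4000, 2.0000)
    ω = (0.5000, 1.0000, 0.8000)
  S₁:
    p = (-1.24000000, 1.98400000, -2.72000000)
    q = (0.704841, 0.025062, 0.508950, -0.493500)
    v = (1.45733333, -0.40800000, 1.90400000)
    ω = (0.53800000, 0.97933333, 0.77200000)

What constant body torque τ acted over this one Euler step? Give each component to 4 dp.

τ = (0.0600, -0.0700, -0.0500)

Δω = ω₁−ω₀ = (0.03800000, -0.02066667, -0.02800000)
τ = I·(Δω/dt) + ω₀×(Iω₀) = (0.0600, -0.0700, -0.0500)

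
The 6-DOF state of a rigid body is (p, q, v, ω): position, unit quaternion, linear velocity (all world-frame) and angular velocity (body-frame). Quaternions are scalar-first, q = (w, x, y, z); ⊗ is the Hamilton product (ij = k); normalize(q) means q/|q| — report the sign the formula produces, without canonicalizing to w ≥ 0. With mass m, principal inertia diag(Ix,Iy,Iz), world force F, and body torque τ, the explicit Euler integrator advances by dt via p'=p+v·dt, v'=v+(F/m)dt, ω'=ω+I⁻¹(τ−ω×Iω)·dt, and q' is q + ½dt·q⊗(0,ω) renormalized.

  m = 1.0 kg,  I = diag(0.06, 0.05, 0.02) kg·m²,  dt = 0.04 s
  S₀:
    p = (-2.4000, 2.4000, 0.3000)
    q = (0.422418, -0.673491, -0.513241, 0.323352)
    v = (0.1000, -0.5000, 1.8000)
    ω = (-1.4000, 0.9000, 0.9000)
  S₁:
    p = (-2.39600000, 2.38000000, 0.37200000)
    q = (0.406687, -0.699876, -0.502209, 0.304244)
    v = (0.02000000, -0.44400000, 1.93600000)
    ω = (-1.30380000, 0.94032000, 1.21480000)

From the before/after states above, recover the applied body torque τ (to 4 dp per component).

τ = (0.1200, 0.0000, 0.1700)

ω₁ − ω₀ = (0.09620000, 0.04032000, 0.31480000)
ω₀×(Iω₀) = (-0.0243, -0.0504, 0.0126)
τ = I·(Δω/dt) + ω₀×(Iω₀) = (0.1200, 0.0000, 0.1700)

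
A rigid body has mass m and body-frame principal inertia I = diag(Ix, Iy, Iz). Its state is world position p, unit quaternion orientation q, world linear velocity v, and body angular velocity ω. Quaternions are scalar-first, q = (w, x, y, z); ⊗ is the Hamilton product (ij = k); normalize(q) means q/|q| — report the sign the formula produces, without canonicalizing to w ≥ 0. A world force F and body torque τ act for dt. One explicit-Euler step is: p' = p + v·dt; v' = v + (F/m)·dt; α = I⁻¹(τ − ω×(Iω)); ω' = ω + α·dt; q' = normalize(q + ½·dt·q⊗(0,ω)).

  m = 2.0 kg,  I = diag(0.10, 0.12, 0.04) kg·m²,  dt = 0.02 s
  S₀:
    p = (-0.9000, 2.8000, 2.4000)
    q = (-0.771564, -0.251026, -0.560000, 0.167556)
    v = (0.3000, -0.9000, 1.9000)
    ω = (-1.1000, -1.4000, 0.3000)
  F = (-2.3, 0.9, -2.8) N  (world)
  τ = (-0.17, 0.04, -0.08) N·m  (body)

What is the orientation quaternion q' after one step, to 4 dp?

q' = (-0.7825, -0.2418, -0.5502, 0.1626)

q⊗(0,ω) = (-1.1103954, 0.9152988, 0.9711858, -0.4960328)
q' = normalize(q + ½dt·q⊗(0,ω)) = (-0.7825, -0.2418, -0.5502, 0.1626)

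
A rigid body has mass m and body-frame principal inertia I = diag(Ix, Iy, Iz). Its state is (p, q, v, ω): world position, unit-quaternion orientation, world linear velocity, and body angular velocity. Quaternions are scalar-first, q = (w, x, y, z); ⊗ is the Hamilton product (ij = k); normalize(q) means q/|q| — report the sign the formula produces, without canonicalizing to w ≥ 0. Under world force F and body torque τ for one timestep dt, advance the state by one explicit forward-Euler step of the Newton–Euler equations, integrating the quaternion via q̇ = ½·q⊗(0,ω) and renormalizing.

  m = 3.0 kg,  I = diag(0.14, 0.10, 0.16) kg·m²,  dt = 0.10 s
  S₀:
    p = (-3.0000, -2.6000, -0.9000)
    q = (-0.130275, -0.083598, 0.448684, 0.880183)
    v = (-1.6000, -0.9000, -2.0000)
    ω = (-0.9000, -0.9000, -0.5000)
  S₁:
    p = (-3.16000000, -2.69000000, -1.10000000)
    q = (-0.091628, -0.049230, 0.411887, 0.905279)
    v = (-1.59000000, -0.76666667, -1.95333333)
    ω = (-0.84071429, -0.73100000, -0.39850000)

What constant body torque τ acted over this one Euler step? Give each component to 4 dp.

Δω = ω₁−ω₀ = (0.05928571, 0.16900000, 0.10150000)
τ = I·(Δω/dt) + ω₀×(Iω₀) = (0.1100, 0.1600, 0.1300)

τ = (0.1100, 0.1600, 0.1300)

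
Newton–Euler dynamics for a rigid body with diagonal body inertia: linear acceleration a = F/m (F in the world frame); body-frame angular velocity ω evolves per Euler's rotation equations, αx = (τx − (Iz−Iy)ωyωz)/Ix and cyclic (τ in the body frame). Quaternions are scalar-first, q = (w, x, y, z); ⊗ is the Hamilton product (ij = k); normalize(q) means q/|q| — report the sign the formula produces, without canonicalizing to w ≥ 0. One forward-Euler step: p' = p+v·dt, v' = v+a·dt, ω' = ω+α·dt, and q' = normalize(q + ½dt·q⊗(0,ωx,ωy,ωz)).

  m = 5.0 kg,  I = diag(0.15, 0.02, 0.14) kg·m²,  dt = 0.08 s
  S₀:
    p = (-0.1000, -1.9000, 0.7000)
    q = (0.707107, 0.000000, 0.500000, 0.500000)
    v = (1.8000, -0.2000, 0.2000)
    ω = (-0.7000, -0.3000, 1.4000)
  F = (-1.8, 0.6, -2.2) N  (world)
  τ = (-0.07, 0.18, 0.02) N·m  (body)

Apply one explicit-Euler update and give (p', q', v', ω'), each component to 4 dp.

ω×(Iω) gyroscopic = (-0.0504, -0.0098, -0.0273)
(τ − ω×Iω)/I = (-0.1307, 9.4900, 0.3379)
new body rate ω' = (-0.7105, 0.4592, 1.4270)
2q̇ = q⊗(0,ω) = (-0.5500000, 0.3550251, -0.5621321, 1.3399498)
q' = normalize(q + ½dt·q⊗(0,ω)) = (0.6837, 0.0142, 0.4765, 0.5525)
new position p' = (0.0440, -1.9160, 0.7160)
v' = v + a·dt = (1.7712, -0.1904, 0.1648)

p' = (0.0440, -1.9160, 0.7160)
q' = (0.6837, 0.0142, 0.4765, 0.5525)
v' = (1.7712, -0.1904, 0.1648)
ω' = (-0.7105, 0.4592, 1.4270)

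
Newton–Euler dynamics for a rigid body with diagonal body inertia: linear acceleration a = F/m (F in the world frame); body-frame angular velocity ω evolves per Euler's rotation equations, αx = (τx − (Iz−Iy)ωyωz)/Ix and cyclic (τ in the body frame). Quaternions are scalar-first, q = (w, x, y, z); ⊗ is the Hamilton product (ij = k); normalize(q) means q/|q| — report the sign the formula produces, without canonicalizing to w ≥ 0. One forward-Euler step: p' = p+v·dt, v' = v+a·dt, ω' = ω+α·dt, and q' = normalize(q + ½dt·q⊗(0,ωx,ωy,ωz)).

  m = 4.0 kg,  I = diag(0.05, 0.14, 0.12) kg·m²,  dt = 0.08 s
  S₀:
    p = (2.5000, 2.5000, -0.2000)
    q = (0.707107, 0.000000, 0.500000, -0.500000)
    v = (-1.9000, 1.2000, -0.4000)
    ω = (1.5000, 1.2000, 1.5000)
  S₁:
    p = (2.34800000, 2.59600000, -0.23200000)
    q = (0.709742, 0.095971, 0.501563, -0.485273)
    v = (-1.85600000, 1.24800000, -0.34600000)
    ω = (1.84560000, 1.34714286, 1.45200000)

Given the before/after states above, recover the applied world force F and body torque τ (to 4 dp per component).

ω₁ − ω₀ = (0.34560000, 0.14714286, -0.04800000)
ω₀×(Iω₀) = (-0.0360, -0.1575, 0.1620)
I·α + gyro = (0.1800, 0.1000, 0.0900)
v₁ − v₀ = (0.04400000, 0.04800000, 0.05400000)
m·(v₁−v₀)/dt = (2.2000, 2.4000, 2.7000)

F = (2.2000, 2.4000, 2.7000)
τ = (0.1800, 0.1000, 0.0900)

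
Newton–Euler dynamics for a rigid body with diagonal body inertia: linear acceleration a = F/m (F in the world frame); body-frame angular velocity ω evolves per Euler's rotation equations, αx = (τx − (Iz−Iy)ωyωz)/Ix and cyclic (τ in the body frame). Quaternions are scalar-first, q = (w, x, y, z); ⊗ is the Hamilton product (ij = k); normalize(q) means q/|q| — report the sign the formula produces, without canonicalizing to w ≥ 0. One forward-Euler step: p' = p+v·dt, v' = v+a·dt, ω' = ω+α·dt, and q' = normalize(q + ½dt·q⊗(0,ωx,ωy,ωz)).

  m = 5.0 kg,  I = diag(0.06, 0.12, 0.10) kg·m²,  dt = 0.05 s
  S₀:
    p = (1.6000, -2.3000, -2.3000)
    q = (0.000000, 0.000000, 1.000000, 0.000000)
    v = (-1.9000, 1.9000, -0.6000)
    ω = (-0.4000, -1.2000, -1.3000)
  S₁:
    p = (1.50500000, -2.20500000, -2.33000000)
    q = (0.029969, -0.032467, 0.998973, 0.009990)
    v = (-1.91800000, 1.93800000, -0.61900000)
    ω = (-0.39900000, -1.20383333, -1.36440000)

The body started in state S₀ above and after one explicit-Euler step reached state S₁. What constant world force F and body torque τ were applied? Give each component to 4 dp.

F = (-1.8000, 3.8000, -1.9000)
τ = (-0.0300, -0.0300, -0.1000)

velocity change Δv = (-0.01800000, 0.03800000, -0.01900000)
m·(v₁−v₀)/dt = (-1.8000, 3.8000, -1.9000)
Δω = ω₁−ω₀ = (0.00100000, -0.00383333, -0.06440000)
gyro term ω₀×Iω₀ = (-0.0312, -0.0208, 0.0288)
τ = I·(Δω/dt) + ω₀×(Iω₀) = (-0.0300, -0.0300, -0.1000)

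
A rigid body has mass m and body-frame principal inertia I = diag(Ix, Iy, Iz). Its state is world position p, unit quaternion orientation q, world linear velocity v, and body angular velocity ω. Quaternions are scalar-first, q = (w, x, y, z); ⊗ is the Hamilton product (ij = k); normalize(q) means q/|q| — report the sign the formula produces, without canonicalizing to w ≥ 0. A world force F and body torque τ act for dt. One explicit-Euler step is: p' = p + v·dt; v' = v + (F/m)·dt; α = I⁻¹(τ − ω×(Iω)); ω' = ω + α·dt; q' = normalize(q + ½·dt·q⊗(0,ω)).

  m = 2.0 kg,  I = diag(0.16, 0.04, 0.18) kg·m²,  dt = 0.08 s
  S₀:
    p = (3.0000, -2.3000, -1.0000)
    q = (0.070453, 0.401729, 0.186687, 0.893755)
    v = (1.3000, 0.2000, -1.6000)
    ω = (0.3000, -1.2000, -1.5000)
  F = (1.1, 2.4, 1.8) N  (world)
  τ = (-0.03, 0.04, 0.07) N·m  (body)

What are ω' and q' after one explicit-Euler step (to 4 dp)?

gyro term ω×Iω = (0.2520, 0.0090, 0.0432)
(τ − ω×Iω)/I = (-1.7625, 0.7750, 0.1489)
ω' = ω + α·dt = (0.1590, -1.1380, -1.4881)
q⊗(0,ω) = (1.4441382, 0.8136114, 0.7861764, -0.6437604)
q' = normalize(q + ½dt·q⊗(0,ω)) = (0.1278, 0.4330, 0.2175, 0.8654)

ω' = (0.1590, -1.1380, -1.4881)
q' = (0.1278, 0.4330, 0.2175, 0.8654)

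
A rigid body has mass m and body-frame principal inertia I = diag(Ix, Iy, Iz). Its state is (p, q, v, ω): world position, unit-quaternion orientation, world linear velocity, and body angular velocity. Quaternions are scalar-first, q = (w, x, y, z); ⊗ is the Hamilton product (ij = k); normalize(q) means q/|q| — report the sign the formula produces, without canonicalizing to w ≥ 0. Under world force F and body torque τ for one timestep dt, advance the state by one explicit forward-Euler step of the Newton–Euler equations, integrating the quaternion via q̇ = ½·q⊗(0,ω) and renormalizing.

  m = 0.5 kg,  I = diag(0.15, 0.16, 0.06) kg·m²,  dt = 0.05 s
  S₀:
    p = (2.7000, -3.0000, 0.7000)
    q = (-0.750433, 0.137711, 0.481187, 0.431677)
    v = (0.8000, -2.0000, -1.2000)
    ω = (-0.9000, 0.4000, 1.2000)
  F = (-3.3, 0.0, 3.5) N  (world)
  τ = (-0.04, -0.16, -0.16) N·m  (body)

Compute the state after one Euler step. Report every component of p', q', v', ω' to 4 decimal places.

linear accel F/m = (-6.6000, 0.0000, 7.0000)
new position p' = (2.7400, -3.1000, 0.6400)
new velocity v' = (0.4700, -2.0000, -0.8500)
α = I⁻¹(τ − ω×Iω) = (0.0533, -0.3925, -2.6067)
ω' = ω + α·dt = (-0.8973, 0.3804, 1.0697)
2q̇ = q⊗(0,ω) = (-0.5865473, 1.0801433, -0.8539357, -0.4123669)
q' = normalize(q + ½dt·q⊗(0,ω)) = (-0.7645, 0.1646, 0.4595, 0.4211)

p' = (2.7400, -3.1000, 0.6400)
q' = (-0.7645, 0.1646, 0.4595, 0.4211)
v' = (0.4700, -2.0000, -0.8500)
ω' = (-0.8973, 0.3804, 1.0697)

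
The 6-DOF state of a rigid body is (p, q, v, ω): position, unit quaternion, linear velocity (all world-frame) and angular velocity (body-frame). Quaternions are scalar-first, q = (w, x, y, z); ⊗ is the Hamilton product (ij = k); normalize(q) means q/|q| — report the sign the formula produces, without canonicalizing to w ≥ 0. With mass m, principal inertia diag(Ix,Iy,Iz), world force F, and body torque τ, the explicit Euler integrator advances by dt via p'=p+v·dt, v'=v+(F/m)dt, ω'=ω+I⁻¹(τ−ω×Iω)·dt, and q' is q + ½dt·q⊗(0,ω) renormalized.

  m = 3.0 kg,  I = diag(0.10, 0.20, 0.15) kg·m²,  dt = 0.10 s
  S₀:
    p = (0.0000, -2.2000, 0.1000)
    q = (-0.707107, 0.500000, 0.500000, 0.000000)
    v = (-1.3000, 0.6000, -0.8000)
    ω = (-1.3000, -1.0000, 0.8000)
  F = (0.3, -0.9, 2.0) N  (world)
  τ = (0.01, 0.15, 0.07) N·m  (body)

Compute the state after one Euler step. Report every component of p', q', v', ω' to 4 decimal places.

a = F/m = (0.1000, -0.3000, 0.6667)
p + v·dt = (-0.1300, -2.1400, 0.0200)
new velocity v' = (-1.2900, 0.5700, -0.7333)
gyro term ω×Iω = (0.0400, 0.0520, 0.1300)
angular accel α = (-0.3000, 0.4900, -0.4000)
ω' = ω + α·dt = (-1.3300, -0.9510, 0.7600)
Hamilton product q⊗(0,ω) = (1.1500000, 1.3192391, 0.3071070, -0.4156856)
updated quaternion q' = (-0.6469, 0.5636, 0.5132, -0.0207)

p' = (-0.1300, -2.1400, 0.0200)
q' = (-0.6469, 0.5636, 0.5132, -0.0207)
v' = (-1.2900, 0.5700, -0.7333)
ω' = (-1.3300, -0.9510, 0.7600)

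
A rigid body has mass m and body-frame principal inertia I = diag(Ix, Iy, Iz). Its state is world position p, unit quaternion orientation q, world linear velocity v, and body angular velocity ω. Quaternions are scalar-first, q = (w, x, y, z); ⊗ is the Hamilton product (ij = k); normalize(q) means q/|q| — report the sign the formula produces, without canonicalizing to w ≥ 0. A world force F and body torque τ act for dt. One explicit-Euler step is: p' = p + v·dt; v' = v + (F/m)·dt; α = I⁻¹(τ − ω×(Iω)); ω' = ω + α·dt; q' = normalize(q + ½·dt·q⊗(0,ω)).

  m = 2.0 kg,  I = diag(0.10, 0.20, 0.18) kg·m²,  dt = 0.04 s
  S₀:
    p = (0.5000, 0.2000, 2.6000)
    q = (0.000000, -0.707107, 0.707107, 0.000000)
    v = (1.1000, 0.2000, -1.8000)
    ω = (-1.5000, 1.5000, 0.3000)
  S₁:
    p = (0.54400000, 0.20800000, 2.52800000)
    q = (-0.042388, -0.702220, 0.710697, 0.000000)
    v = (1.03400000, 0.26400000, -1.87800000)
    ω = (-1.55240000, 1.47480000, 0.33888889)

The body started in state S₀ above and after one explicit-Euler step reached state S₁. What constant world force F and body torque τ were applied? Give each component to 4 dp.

velocity change Δv = (-0.06600000, 0.06400000, -0.07800000)
m·(v₁−v₀)/dt = (-3.3000, 3.2000, -3.9000)
rate change Δω = (-0.05240000, -0.02520000, 0.03888889)
ω₀×(Iω₀) = (-0.0090, 0.0360, -0.2250)
applied torque τ = (-0.1400, -0.0900, -0.0500)

F = (-3.3000, 3.2000, -3.9000)
τ = (-0.1400, -0.0900, -0.0500)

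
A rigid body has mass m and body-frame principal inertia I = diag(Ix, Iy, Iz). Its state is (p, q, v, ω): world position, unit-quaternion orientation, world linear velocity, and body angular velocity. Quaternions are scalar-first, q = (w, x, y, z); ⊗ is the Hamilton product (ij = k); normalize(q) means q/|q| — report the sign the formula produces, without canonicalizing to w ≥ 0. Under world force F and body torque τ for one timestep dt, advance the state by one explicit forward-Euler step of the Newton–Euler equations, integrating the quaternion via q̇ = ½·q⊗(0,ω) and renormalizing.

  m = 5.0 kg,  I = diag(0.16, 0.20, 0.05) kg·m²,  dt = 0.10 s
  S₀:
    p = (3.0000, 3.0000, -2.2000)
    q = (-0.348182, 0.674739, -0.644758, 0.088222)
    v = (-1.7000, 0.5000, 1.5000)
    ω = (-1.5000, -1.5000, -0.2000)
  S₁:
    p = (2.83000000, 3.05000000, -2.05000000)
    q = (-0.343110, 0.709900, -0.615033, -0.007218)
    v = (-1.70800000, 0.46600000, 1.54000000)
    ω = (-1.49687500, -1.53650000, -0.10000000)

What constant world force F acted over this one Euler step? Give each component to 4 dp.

v₁ − v₀ = (-0.00800000, -0.03400000, 0.04000000)
applied force F = (-0.4000, -1.7000, 2.0000)

F = (-0.4000, -1.7000, 2.0000)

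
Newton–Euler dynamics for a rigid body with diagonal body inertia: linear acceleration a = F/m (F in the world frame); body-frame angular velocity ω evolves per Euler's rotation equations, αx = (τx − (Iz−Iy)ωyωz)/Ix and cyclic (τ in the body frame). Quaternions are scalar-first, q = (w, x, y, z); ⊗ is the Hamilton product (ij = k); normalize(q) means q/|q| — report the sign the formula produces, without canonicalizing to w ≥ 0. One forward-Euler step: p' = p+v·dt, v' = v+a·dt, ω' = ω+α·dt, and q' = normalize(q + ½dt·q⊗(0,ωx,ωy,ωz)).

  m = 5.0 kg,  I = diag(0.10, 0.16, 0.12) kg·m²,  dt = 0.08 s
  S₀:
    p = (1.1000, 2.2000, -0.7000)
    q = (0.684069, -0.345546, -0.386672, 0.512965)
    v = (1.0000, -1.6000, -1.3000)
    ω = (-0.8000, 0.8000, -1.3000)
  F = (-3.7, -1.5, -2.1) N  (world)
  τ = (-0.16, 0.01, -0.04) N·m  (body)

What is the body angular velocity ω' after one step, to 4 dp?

precession coupling ω×(Iω) = (0.0416, -0.0208, -0.0384)
(τ − ω×Iω)/I = (-2.0160, 0.1925, -0.0133)
ω' = ω + α·dt = (-0.9613, 0.8154, -1.3011)

ω' = (-0.9613, 0.8154, -1.3011)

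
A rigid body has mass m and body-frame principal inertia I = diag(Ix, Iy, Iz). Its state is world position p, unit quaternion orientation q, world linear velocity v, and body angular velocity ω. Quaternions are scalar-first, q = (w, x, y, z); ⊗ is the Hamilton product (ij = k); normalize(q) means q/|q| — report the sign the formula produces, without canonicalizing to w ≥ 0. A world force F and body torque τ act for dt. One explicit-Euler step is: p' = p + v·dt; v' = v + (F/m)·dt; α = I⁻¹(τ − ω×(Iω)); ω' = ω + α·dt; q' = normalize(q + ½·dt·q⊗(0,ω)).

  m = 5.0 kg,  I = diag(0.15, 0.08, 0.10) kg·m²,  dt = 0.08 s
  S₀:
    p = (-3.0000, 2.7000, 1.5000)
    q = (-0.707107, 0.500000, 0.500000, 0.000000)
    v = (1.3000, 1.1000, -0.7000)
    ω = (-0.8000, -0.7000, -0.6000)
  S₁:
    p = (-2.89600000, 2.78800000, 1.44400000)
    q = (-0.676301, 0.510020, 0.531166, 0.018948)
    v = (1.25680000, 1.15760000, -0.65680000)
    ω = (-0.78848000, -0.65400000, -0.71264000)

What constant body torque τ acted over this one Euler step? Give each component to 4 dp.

τ = (0.0300, 0.0700, -0.1800)

ω₁ − ω₀ = (0.01152000, 0.04600000, -0.11264000)
precession coupling = (0.0084, 0.0240, -0.0392)
τ = I·(Δω/dt) + ω₀×(Iω₀) = (0.0300, 0.0700, -0.1800)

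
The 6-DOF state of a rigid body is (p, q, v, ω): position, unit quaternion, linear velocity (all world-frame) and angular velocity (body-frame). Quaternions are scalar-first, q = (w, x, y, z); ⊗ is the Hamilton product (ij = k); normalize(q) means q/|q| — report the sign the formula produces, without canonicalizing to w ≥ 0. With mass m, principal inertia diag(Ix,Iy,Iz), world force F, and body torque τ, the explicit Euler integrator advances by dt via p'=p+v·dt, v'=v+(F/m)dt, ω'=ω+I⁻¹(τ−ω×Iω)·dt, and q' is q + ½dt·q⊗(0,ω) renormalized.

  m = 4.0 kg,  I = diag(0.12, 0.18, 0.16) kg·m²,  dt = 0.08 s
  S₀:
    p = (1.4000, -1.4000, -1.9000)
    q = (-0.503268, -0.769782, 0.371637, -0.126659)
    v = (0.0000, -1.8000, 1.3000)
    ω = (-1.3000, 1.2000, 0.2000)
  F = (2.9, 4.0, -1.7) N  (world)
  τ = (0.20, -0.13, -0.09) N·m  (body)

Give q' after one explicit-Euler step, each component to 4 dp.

2q̇ = q⊗(0,ω) = (-1.4213492, 0.8805666, -0.2853085, -0.5412639)
q + ½dt·q⊗(0,ω), renormalized = (-0.5587, -0.7327, 0.3593, -0.1479)

q' = (-0.5587, -0.7327, 0.3593, -0.1479)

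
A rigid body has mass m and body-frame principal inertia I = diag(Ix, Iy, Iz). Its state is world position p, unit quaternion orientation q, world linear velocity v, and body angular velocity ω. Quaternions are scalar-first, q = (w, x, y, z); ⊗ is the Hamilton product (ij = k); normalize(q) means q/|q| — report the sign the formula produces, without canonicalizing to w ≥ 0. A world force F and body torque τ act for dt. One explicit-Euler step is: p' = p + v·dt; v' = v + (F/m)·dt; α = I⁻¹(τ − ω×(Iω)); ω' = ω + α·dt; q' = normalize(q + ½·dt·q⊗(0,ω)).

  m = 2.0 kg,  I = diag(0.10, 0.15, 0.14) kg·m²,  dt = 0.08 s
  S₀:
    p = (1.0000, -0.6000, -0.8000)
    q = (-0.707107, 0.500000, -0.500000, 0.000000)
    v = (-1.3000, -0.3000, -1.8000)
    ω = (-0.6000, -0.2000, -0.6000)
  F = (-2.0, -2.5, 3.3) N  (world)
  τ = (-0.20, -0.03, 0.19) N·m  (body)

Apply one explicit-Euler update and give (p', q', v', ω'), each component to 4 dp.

(τ − ω×Iω)/I = (-1.9880, -0.1040, 1.3143)
ω + α·dt = (-0.7590, -0.2083, -0.4949)
2q̇ = q⊗(0,ω) = (0.2000000, 0.7242642, 0.4414214, 0.0242642)
updated quaternion q' = (-0.6987, 0.5286, -0.4821, 0.0010)
a = (-1.0000, -1.2500, 1.6500)
p' = p + v·dt = (0.8960, -0.6240, -0.9440)
v + (F/m)dt = (-1.3800, -0.4000, -1.6680)

p' = (0.8960, -0.6240, -0.9440)
q' = (-0.6987, 0.5286, -0.4821, 0.0010)
v' = (-1.3800, -0.4000, -1.6680)
ω' = (-0.7590, -0.2083, -0.4949)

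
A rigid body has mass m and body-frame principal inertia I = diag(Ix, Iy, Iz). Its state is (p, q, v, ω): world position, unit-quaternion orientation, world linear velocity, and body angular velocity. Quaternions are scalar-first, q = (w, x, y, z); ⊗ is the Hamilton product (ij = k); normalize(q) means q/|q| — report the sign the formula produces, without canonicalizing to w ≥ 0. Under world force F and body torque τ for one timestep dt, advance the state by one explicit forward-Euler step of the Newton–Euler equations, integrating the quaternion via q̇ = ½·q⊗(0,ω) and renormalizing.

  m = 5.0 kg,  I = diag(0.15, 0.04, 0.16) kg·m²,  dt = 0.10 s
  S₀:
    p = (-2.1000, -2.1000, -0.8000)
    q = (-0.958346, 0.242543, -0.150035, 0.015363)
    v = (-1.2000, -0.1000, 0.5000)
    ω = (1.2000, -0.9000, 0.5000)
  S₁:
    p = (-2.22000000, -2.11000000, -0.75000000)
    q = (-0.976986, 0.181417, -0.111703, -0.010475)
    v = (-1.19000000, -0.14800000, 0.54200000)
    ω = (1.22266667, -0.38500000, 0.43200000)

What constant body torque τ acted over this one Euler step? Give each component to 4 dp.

τ = (-0.0200, 0.2000, 0.0100)

ω₁ − ω₀ = (0.02266667, 0.51500000, -0.06800000)
precession coupling = (-0.0540, -0.0060, 0.1188)
τ = I·(Δω/dt) + ω₀×(Iω₀) = (-0.0200, 0.2000, 0.0100)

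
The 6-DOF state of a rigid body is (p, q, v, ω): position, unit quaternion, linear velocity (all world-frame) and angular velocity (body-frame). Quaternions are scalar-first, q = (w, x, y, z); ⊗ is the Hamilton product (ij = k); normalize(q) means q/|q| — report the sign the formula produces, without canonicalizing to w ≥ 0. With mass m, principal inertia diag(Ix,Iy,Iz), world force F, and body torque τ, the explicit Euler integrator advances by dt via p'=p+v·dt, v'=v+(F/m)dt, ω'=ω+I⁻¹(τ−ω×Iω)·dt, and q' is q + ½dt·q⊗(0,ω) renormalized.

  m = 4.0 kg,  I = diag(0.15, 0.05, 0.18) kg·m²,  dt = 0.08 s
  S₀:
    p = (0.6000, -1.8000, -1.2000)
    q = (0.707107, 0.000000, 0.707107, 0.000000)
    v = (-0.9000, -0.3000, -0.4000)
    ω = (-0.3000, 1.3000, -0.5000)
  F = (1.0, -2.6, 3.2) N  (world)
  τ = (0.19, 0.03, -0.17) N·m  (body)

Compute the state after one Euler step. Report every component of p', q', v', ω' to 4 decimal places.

p' = (0.5280, -1.8240, -1.2320)
q' = (0.6693, -0.0226, 0.7427, -0.0056)
v' = (-0.8800, -0.3520, -0.3360)
ω' = (-0.1536, 1.3552, -0.5929)

gyro term ω×Iω = (-0.0845, -0.0045, 0.0390)
(τ − ω×Iω)/I = (1.8300, 0.6900, -1.1611)
new body rate ω' = (-0.1536, 1.3552, -0.5929)
q⊗(0,ω) = (-0.9192391, -0.5656856, 0.9192391, -0.1414214)
q + ½dt·q⊗(0,ω), renormalized = (0.6693, -0.0226, 0.7427, -0.0056)
p' = p + v·dt = (0.5280, -1.8240, -1.2320)
new velocity v' = (-0.8800, -0.3520, -0.3360)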